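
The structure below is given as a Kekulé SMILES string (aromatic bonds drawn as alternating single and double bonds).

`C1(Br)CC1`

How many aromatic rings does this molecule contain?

0

The SMILES encodes a three-membered saturated carbon ring.
The 3-membered ring has only sp³ atoms, so it is not fully conjugated — not aromatic (cyclopropane).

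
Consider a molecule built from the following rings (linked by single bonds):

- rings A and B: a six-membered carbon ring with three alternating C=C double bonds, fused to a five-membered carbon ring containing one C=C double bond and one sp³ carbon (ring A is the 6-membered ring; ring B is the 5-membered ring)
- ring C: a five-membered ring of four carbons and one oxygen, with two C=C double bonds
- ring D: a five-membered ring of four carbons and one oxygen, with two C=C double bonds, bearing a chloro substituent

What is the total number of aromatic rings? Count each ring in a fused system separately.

3

Ring A is fully conjugated (every ring atom contributes a p orbital); 3 ring double bonds give 6 π electrons. 6 = 4(1)+2, so ring A is aromatic (benzene ring).
Ring B has one sp³ carbon, so it is not fully conjugated — not aromatic (cyclopentene ring).
Ring C has a continuous p-orbital overlap around the ring; 2 ring double bonds (4 π electrons) plus a heteroatom lone pair (2) give 6 π electrons. Since 6 = 4n+2 (n=1), ring C is aromatic (furan).
Ring D has a continuous p-orbital overlap around the ring; 2 ring double bonds (4 π electrons) plus a heteroatom lone pair (2) give 6 π electrons. 6 = 4(1)+2, so ring D is aromatic (furan).
Aromatic: A, C, D. Total: 3.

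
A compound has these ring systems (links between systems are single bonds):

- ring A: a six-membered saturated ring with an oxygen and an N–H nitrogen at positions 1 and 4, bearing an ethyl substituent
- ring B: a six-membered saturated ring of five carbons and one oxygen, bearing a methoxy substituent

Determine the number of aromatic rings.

0

Ring A has only sp³ atoms, so it is not fully conjugated — not aromatic (morpholine).
Ring B has only sp³ atoms, so it is not fully conjugated — not aromatic (tetrahydropyran).
No ring is aromatic. Total: 0.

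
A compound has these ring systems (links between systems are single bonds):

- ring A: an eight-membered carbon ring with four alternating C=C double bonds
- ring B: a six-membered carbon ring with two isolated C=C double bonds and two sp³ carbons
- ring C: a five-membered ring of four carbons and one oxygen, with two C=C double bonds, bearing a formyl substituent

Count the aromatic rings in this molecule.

1

Ring A has only sp² ring atoms; a planar conformation would have a fully conjugated π system of 8 electrons. But 8 = 4(2), which is 4n not 4n+2, so ring A is not aromatic (cyclooctatetraene) — cyclooctatetraene distorts into a non-planar tub to avoid antiaromaticity.
Ring B has two sp³ carbons, so it is not fully conjugated — not aromatic (1,4-cyclohexadiene).
Ring C is fully conjugated (every ring atom contributes a p orbital); 2 ring double bonds (4 π electrons) plus a heteroatom lone pair (2) give 6 π electrons. That satisfies 4n+2 with n=1, so ring C is aromatic (furan).
Aromatic: C. Total: 1.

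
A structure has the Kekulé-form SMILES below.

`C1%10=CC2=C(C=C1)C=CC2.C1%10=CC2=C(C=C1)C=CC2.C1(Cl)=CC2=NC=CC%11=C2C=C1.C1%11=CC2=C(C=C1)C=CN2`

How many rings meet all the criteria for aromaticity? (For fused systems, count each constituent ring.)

The SMILES encodes a six-membered carbon ring with three alternating C=C double bonds, fused to a five-membered carbon ring containing one C=C double bond and one sp³ carbon; a six-membered carbon ring with three alternating C=C double bonds, fused to a five-membered carbon ring containing one C=C double bond and one sp³ carbon; two fused six-membered rings, each with three alternating double bonds; one ring is all carbon and the other has one ring nitrogen; a six-membered carbon ring with three alternating C=C double bonds, fused to a five-membered ring containing one N–H nitrogen and two C=C double bonds.
The 6-membered ring is planar and fully conjugated; 3 ring double bonds give 6 π electrons. That satisfies 4n+2 with n=1, so it is aromatic (benzene ring).
The 5-membered ring has one sp³ carbon, so it is not fully conjugated — not aromatic (cyclopentene ring).
The second 6-membered ring is planar and fully conjugated; 3 ring double bonds give 6 π electrons. 6 = 4(1)+2, so it is aromatic (benzene ring).
The second 5-membered ring has one sp³ carbon, so it is not fully conjugated — not aromatic (cyclopentene ring).
The fused 6/6-membered bicyclic (with one nitrogen) is a single π system with 10 sp² atoms and 10 π electrons from ring double bonds. 10 = 4(2)+2, so the system is aromatic and both rings count as aromatic (quinoline).
The fused 6/5-membered bicyclic (with one N–H) is a single π system with 9 sp² atoms and 10 π electrons from ring double bonds plus a heteroatom lone pair. 10 = 4(2)+2, so the system is aromatic and both rings count as aromatic (indole).
6 of the 8 rings are aromatic. Total: 6.

6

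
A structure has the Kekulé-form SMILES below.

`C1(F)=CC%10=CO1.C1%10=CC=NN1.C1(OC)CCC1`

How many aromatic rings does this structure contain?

The SMILES encodes a five-membered ring of four carbons and one oxygen, with two C=C double bonds; a five-membered ring with two adjacent nitrogens (one bearing H, one in a double bond) and two double bonds; a four-membered saturated carbon ring.
The 5-membered ring with one oxygen has a continuous p-orbital overlap around the ring; 2 ring double bonds (4 π electrons) plus a heteroatom lone pair (2) give 6 π electrons. Since 6 = 4n+2 (n=1), it is aromatic (furan).
The 5-membered ring with two adjacent nitrogens (one N–H, one =N–) has a continuous p-orbital overlap around the ring; 2 ring double bonds (4 π electrons) plus a heteroatom lone pair (2) give 6 π electrons. Since 6 = 4n+2 (n=1), it is aromatic (pyrazole).
The 4-membered ring has only sp³ atoms, so it is not fully conjugated — not aromatic (cyclobutane).
2 of the 3 rings are aromatic. Total: 2.

2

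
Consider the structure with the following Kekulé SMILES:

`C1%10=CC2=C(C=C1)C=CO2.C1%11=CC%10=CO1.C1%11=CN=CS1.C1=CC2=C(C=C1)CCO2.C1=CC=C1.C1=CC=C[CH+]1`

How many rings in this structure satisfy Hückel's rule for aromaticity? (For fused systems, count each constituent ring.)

The SMILES encodes a six-membered carbon ring with three alternating C=C double bonds, fused to a five-membered ring containing one oxygen and two C=C double bonds; a five-membered ring of four carbons and one oxygen, with two C=C double bonds; a five-membered ring with a sulfur at position 1 and a nitrogen at position 3 (in a C=N bond), with two double bonds; a six-membered carbon ring with three alternating C=C double bonds, fused to a five-membered ring containing one oxygen and two sp³ carbons; a four-membered carbon ring with two alternating C=C double bonds; a five-membered all-carbon ring bearing a positive charge on one carbon, with two C=C double bonds.
The fused 6/5-membered bicyclic (with one oxygen) is a single π system with 9 sp² atoms and 10 π electrons from ring double bonds plus a heteroatom lone pair. 10 = 4(2)+2, so the system is aromatic and both rings count as aromatic (benzofuran).
The 5-membered ring with one oxygen has a continuous p-orbital overlap around the ring; 2 ring double bonds (4 π electrons) plus a heteroatom lone pair (2) give 6 π electrons. Since 6 = 4n+2 (n=1), it is aromatic (furan).
The 5-membered ring with one sulfur and one =N– has a continuous p-orbital overlap around the ring; 2 ring double bonds (4 π electrons) plus a heteroatom lone pair (2) give 6 π electrons. 6 = 4(1)+2, so it is aromatic (thiazole).
The 6-membered ring has a continuous p-orbital overlap around the ring; 3 ring double bonds give 6 π electrons. Since 6 = 4n+2 (n=1), it is aromatic (benzene ring).
The second 5-membered ring with one oxygen has two sp³ carbons, so it is not fully conjugated — not aromatic (oxolane ring).
The 4-membered ring has only sp² ring atoms; a planar conformation would have a fully conjugated π system of 4 electrons. But 4 = 4(1), which is 4n not 4n+2, so it is not aromatic (cyclobutadiene) — cyclobutadiene is antiaromatic and distorts to a rectangle.
The 5-membered ring has only sp² ring atoms; a planar conformation would have a fully conjugated π system of 4 electrons. But 4 = 4(1), which is 4n not 4n+2, so it is not aromatic (cyclopentadienyl cation).
5 of the 8 rings are aromatic. Total: 5.

5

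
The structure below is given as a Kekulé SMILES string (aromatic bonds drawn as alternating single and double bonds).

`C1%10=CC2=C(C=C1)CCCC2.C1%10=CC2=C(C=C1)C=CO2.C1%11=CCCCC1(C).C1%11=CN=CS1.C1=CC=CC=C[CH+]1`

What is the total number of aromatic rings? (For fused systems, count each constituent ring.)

5

The SMILES encodes a six-membered carbon ring with three alternating C=C double bonds, fused to a saturated six-membered carbon ring; a six-membered carbon ring with three alternating C=C double bonds, fused to a five-membered ring containing one oxygen and two C=C double bonds; a six-membered carbon ring with one C=C double bond; a five-membered ring with a sulfur at position 1 and a nitrogen at position 3 (in a C=N bond), with two double bonds; a seven-membered all-carbon ring bearing a positive charge on one carbon, with three C=C double bonds.
The 6-membered ring is planar and fully conjugated; 3 ring double bonds give 6 π electrons. 6 = 4(1)+2, so it is aromatic (benzene ring).
The second 6-membered ring has four sp³ carbons, so it is not fully conjugated — not aromatic (cyclohexane ring).
The fused 6/5-membered bicyclic (with one oxygen) is a single π system with 9 sp² atoms and 10 π electrons from ring double bonds plus a heteroatom lone pair. 10 = 4(2)+2, so the system is aromatic and both rings count as aromatic (benzofuran).
The third 6-membered ring has four sp³ carbons, so it is not fully conjugated — not aromatic (cyclohexene).
The 5-membered ring with one sulfur and one =N– has a continuous p-orbital overlap around the ring; 2 ring double bonds (4 π electrons) plus a heteroatom lone pair (2) give 6 π electrons. That satisfies 4n+2 with n=1, so it is aromatic (thiazole).
The 7-membered ring is planar and fully conjugated; 3 ring double bonds (6 π electrons) plus the carbocation's empty p orbital (0, but keeps the ring conjugated) give 6 π electrons. 6 = 4(1)+2, so it is aromatic (tropylium cation).
5 of the 7 rings are aromatic. Total: 5.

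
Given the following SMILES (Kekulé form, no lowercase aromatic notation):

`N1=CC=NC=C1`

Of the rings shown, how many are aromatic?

The SMILES encodes a six-membered ring with nitrogens at positions 1 and 4 and three alternating double bonds.
The 6-membered ring with two nitrogens (1,4) is planar and fully conjugated; 3 ring double bonds give 6 π electrons. 6 = 4(1)+2, so it is aromatic (pyrazine).

1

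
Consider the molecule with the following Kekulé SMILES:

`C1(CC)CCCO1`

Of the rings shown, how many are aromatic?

The SMILES encodes a five-membered saturated ring of four carbons and one oxygen.
The 5-membered ring with one oxygen has only sp³ atoms, so it is not fully conjugated — not aromatic (tetrahydrofuran).

0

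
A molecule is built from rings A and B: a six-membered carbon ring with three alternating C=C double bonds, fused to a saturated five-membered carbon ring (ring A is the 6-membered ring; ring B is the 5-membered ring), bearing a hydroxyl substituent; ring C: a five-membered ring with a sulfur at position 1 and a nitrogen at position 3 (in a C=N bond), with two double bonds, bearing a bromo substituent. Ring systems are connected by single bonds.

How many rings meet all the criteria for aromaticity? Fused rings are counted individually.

2

Ring A has a continuous p-orbital overlap around the ring; 3 ring double bonds give 6 π electrons. Since 6 = 4n+2 (n=1), ring A is aromatic (benzene ring).
Ring B has three sp³ carbons, so it is not fully conjugated — not aromatic (cyclopentane ring).
Ring C has a continuous p-orbital overlap around the ring; 2 ring double bonds (4 π electrons) plus a heteroatom lone pair (2) give 6 π electrons. 6 = 4(1)+2, so ring C is aromatic (thiazole).
Aromatic: A, C. Total: 2.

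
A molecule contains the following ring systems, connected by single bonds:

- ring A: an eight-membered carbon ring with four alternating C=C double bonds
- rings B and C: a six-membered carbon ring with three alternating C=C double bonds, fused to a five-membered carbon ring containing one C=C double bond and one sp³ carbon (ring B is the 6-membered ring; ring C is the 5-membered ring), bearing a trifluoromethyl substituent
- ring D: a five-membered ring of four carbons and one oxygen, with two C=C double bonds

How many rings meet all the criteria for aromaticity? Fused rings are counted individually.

2

Ring A has only sp² ring atoms; a planar conformation would have a fully conjugated π system of 8 electrons. But 8 = 4(2), which is 4n not 4n+2, so ring A is not aromatic (cyclooctatetraene) — cyclooctatetraene distorts into a non-planar tub to avoid antiaromaticity.
Ring B has a continuous p-orbital overlap around the ring; 3 ring double bonds give 6 π electrons. Since 6 = 4n+2 (n=1), ring B is aromatic (benzene ring).
Ring C has one sp³ carbon, so it is not fully conjugated — not aromatic (cyclopentene ring).
Ring D has a continuous p-orbital overlap around the ring; 2 ring double bonds (4 π electrons) plus a heteroatom lone pair (2) give 6 π electrons. That satisfies 4n+2 with n=1, so ring D is aromatic (furan).
Aromatic: B, D. Total: 2.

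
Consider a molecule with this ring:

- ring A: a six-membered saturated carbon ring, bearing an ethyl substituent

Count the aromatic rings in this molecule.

Ring A has only sp³ atoms, so it is not fully conjugated — not aromatic (cyclohexane).

0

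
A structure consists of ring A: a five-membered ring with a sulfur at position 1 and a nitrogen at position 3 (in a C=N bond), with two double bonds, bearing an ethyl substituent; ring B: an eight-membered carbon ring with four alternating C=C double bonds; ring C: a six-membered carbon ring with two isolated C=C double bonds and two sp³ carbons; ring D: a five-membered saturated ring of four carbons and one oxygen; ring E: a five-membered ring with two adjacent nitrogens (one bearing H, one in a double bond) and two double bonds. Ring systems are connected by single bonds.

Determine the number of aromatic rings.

Ring A has a continuous p-orbital overlap around the ring; 2 ring double bonds (4 π electrons) plus a heteroatom lone pair (2) give 6 π electrons. That satisfies 4n+2 with n=1, so ring A is aromatic (thiazole).
Ring B has only sp² ring atoms; a planar conformation would have a fully conjugated π system of 8 electrons. But 8 = 4(2), which is 4n not 4n+2, so ring B is not aromatic (cyclooctatetraene) — cyclooctatetraene distorts into a non-planar tub to avoid antiaromaticity.
Ring C has two sp³ carbons, so it is not fully conjugated — not aromatic (1,4-cyclohexadiene).
Ring D has only sp³ atoms, so it is not fully conjugated — not aromatic (tetrahydrofuran).
Ring E is planar and fully conjugated; 2 ring double bonds (4 π electrons) plus a heteroatom lone pair (2) give 6 π electrons. 6 = 4(1)+2, so ring E is aromatic (pyrazole).
Aromatic: A, E. Total: 2.

2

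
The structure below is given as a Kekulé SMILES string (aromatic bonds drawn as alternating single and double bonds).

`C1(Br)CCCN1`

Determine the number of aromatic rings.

The SMILES encodes a five-membered saturated ring of four carbons and one N–H nitrogen.
The 5-membered ring with one N–H has only sp³ atoms, so it is not fully conjugated — not aromatic (pyrrolidine).

0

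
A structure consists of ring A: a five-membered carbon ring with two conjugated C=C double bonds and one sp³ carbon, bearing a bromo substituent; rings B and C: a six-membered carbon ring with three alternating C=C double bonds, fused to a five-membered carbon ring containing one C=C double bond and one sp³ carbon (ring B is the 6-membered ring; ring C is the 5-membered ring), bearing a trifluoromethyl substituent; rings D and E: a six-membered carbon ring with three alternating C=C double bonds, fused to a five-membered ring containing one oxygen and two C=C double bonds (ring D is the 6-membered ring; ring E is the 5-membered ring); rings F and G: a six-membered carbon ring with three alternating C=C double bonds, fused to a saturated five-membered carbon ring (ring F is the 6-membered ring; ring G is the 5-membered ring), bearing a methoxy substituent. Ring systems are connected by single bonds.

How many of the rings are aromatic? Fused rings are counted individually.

4

Ring A has one sp³ carbon, so it is not fully conjugated — not aromatic (cyclopentadiene).
Ring B is planar and fully conjugated; 3 ring double bonds give 6 π electrons. Since 6 = 4n+2 (n=1), ring B is aromatic (benzene ring).
Ring C has one sp³ carbon, so it is not fully conjugated — not aromatic (cyclopentene ring).
Rings D and E form a fused bicyclic system (with one oxygen) with 9 sp² atoms and 10 π electrons from ring double bonds plus a heteroatom lone pair. 10 = 4(2)+2, so the system is aromatic and both rings count as aromatic (benzofuran).
Ring F has a continuous p-orbital overlap around the ring; 3 ring double bonds give 6 π electrons. 6 = 4(1)+2, so ring F is aromatic (benzene ring).
Ring G has three sp³ carbons, so it is not fully conjugated — not aromatic (cyclopentane ring).
Aromatic: B, D, E, F. Total: 4.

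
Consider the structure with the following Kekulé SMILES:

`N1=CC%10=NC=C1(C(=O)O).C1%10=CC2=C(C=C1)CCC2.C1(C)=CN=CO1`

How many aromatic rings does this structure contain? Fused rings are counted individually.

The SMILES encodes a six-membered ring with nitrogens at positions 1 and 4 and three alternating double bonds; a six-membered carbon ring with three alternating C=C double bonds, fused to a saturated five-membered carbon ring; a five-membered ring with an oxygen at position 1 and a nitrogen at position 3 (in a C=N bond), with two double bonds.
The 6-membered ring with two nitrogens (1,4) is fully conjugated (every ring atom contributes a p orbital); 3 ring double bonds give 6 π electrons. That satisfies 4n+2 with n=1, so it is aromatic (pyrazine).
The 6-membered ring is planar and fully conjugated; 3 ring double bonds give 6 π electrons. That satisfies 4n+2 with n=1, so it is aromatic (benzene ring).
The 5-membered ring has three sp³ carbons, so it is not fully conjugated — not aromatic (cyclopentane ring).
The 5-membered ring with one oxygen and one =N– is fully conjugated (every ring atom contributes a p orbital); 2 ring double bonds (4 π electrons) plus a heteroatom lone pair (2) give 6 π electrons. Since 6 = 4n+2 (n=1), it is aromatic (oxazole).
3 of the 4 rings are aromatic. Total: 3.

3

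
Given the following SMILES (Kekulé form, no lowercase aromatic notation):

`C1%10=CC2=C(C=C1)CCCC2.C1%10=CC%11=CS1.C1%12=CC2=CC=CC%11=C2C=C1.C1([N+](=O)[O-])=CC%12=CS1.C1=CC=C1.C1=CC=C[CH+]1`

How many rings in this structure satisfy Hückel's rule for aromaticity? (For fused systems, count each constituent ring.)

5

The SMILES encodes a six-membered carbon ring with three alternating C=C double bonds, fused to a saturated six-membered carbon ring; a five-membered ring of four carbons and one sulfur, with two C=C double bonds; two fused six-membered carbon rings, each with three alternating C=C double bonds; a five-membered ring of four carbons and one sulfur, with two C=C double bonds; a four-membered carbon ring with two alternating C=C double bonds; a five-membered all-carbon ring bearing a positive charge on one carbon, with two C=C double bonds.
The 6-membered ring is fully conjugated (every ring atom contributes a p orbital); 3 ring double bonds give 6 π electrons. 6 = 4(1)+2, so it is aromatic (benzene ring).
The second 6-membered ring has four sp³ carbons, so it is not fully conjugated — not aromatic (cyclohexane ring).
The 5-membered ring with one sulfur is fully conjugated (every ring atom contributes a p orbital); 2 ring double bonds (4 π electrons) plus a heteroatom lone pair (2) give 6 π electrons. Since 6 = 4n+2 (n=1), it is aromatic (thiophene).
The fused 6/6-membered bicyclic is a single π system with 10 sp² atoms and 10 π electrons from ring double bonds. 10 = 4(2)+2, so the system is aromatic and both rings count as aromatic (naphthalene).
The second 5-membered ring with one sulfur is fully conjugated (every ring atom contributes a p orbital); 2 ring double bonds (4 π electrons) plus a heteroatom lone pair (2) give 6 π electrons. 6 = 4(1)+2, so it is aromatic (thiophene).
The 4-membered ring has only sp² ring atoms; a planar conformation would have a fully conjugated π system of 4 electrons. But 4 = 4(1), which is 4n not 4n+2, so it is not aromatic (cyclobutadiene) — cyclobutadiene is antiaromatic and distorts to a rectangle.
The 5-membered ring has only sp² ring atoms; a planar conformation would have a fully conjugated π system of 4 electrons. But 4 = 4(1), which is 4n not 4n+2, so it is not aromatic (cyclopentadienyl cation).
5 of the 8 rings are aromatic. Total: 5.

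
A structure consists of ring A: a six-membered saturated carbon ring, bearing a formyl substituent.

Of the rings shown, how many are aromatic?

0

Ring A has only sp³ atoms, so it is not fully conjugated — not aromatic (cyclohexane).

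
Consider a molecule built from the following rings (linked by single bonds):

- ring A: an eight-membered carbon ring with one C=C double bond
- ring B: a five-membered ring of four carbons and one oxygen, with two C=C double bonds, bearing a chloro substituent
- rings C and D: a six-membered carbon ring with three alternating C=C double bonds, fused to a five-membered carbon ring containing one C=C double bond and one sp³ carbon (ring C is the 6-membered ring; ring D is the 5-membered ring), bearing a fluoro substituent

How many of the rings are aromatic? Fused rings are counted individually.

Ring A has six sp³ carbons, so it is not fully conjugated — not aromatic (cyclooctene).
Ring B has a continuous p-orbital overlap around the ring; 2 ring double bonds (4 π electrons) plus a heteroatom lone pair (2) give 6 π electrons. 6 = 4(1)+2, so ring B is aromatic (furan).
Ring C is fully conjugated (every ring atom contributes a p orbital); 3 ring double bonds give 6 π electrons. That satisfies 4n+2 with n=1, so ring C is aromatic (benzene ring).
Ring D has one sp³ carbon, so it is not fully conjugated — not aromatic (cyclopentene ring).
Aromatic: B, C. Total: 2.

2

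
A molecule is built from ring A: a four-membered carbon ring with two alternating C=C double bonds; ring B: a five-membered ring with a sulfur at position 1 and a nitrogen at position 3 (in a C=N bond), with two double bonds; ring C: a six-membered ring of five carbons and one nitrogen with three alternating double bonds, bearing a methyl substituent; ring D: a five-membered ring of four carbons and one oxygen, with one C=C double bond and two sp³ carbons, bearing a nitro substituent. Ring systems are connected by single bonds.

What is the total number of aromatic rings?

2

Ring A has only sp² ring atoms; a planar conformation would have a fully conjugated π system of 4 electrons. But 4 = 4(1), which is 4n not 4n+2, so ring A is not aromatic (cyclobutadiene) — cyclobutadiene is antiaromatic and distorts to a rectangle.
Ring B is planar and fully conjugated; 2 ring double bonds (4 π electrons) plus a heteroatom lone pair (2) give 6 π electrons. Since 6 = 4n+2 (n=1), ring B is aromatic (thiazole).
Ring C is fully conjugated (every ring atom contributes a p orbital); 3 ring double bonds give 6 π electrons. That satisfies 4n+2 with n=1, so ring C is aromatic (pyridine).
Ring D has two sp³ carbons, so it is not fully conjugated — not aromatic (2,3-dihydrofuran).
Aromatic: B, C. Total: 2.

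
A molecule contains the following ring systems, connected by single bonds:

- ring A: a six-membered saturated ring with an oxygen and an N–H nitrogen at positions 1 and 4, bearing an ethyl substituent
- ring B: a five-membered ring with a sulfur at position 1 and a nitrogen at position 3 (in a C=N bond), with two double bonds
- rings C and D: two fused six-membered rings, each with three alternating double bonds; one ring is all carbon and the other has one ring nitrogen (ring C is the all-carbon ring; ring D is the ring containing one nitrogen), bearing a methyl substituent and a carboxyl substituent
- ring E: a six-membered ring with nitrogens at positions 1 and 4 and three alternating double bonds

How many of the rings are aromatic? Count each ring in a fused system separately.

4

Ring A has only sp³ atoms, so it is not fully conjugated — not aromatic (morpholine).
Ring B is planar and fully conjugated; 2 ring double bonds (4 π electrons) plus a heteroatom lone pair (2) give 6 π electrons. 6 = 4(1)+2, so ring B is aromatic (thiazole).
Rings C and D form a fused bicyclic system (with one nitrogen) with 10 sp² atoms and 10 π electrons from ring double bonds. 10 = 4(2)+2, so the system is aromatic and both rings count as aromatic (quinoline).
Ring E is fully conjugated (every ring atom contributes a p orbital); 3 ring double bonds give 6 π electrons. Since 6 = 4n+2 (n=1), ring E is aromatic (pyrazine).
Aromatic: B, C, D, E. Total: 4.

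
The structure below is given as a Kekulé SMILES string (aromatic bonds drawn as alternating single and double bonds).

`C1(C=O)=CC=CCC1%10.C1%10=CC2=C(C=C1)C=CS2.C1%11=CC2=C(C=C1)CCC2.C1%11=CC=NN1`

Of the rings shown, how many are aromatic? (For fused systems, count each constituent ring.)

4

The SMILES encodes a six-membered carbon ring with two conjugated C=C double bonds and two sp³ carbons; a six-membered carbon ring with three alternating C=C double bonds, fused to a five-membered ring containing one sulfur and two C=C double bonds; a six-membered carbon ring with three alternating C=C double bonds, fused to a saturated five-membered carbon ring; a five-membered ring with two adjacent nitrogens (one bearing H, one in a double bond) and two double bonds.
The 6-membered ring has two sp³ carbons, so it is not fully conjugated — not aromatic (1,3-cyclohexadiene).
The fused 6/5-membered bicyclic (with one sulfur) is a single π system with 9 sp² atoms and 10 π electrons from ring double bonds plus a heteroatom lone pair. 10 = 4(2)+2, so the system is aromatic and both rings count as aromatic (benzothiophene).
The second 6-membered ring has a continuous p-orbital overlap around the ring; 3 ring double bonds give 6 π electrons. That satisfies 4n+2 with n=1, so it is aromatic (benzene ring).
The 5-membered ring has three sp³ carbons, so it is not fully conjugated — not aromatic (cyclopentane ring).
The 5-membered ring with two adjacent nitrogens (one N–H, one =N–) has a continuous p-orbital overlap around the ring; 2 ring double bonds (4 π electrons) plus a heteroatom lone pair (2) give 6 π electrons. That satisfies 4n+2 with n=1, so it is aromatic (pyrazole).
4 of the 6 rings are aromatic. Total: 4.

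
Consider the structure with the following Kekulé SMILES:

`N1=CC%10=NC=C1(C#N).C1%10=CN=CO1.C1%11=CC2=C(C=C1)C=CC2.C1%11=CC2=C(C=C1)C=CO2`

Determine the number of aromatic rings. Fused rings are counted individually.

5

The SMILES encodes a six-membered ring with nitrogens at positions 1 and 4 and three alternating double bonds; a five-membered ring with an oxygen at position 1 and a nitrogen at position 3 (in a C=N bond), with two double bonds; a six-membered carbon ring with three alternating C=C double bonds, fused to a five-membered carbon ring containing one C=C double bond and one sp³ carbon; a six-membered carbon ring with three alternating C=C double bonds, fused to a five-membered ring containing one oxygen and two C=C double bonds.
The 6-membered ring with two nitrogens (1,4) has a continuous p-orbital overlap around the ring; 3 ring double bonds give 6 π electrons. 6 = 4(1)+2, so it is aromatic (pyrazine).
The 5-membered ring with one oxygen and one =N– is planar and fully conjugated; 2 ring double bonds (4 π electrons) plus a heteroatom lone pair (2) give 6 π electrons. 6 = 4(1)+2, so it is aromatic (oxazole).
The 6-membered ring is planar and fully conjugated; 3 ring double bonds give 6 π electrons. Since 6 = 4n+2 (n=1), it is aromatic (benzene ring).
The 5-membered ring has one sp³ carbon, so it is not fully conjugated — not aromatic (cyclopentene ring).
The fused 6/5-membered bicyclic (with one oxygen) is a single π system with 9 sp² atoms and 10 π electrons from ring double bonds plus a heteroatom lone pair. 10 = 4(2)+2, so the system is aromatic and both rings count as aromatic (benzofuran).
5 of the 6 rings are aromatic. Total: 5.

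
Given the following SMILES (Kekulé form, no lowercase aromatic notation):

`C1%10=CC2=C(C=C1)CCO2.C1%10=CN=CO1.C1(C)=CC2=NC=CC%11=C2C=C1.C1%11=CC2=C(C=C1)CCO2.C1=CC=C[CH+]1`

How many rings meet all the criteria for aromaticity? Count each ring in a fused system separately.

The SMILES encodes a six-membered carbon ring with three alternating C=C double bonds, fused to a five-membered ring containing one oxygen and two sp³ carbons; a five-membered ring with an oxygen at position 1 and a nitrogen at position 3 (in a C=N bond), with two double bonds; two fused six-membered rings, each with three alternating double bonds; one ring is all carbon and the other has one ring nitrogen; a six-membered carbon ring with three alternating C=C double bonds, fused to a five-membered ring containing one oxygen and two sp³ carbons; a five-membered all-carbon ring bearing a positive charge on one carbon, with two C=C double bonds.
The 6-membered ring is planar and fully conjugated; 3 ring double bonds give 6 π electrons. Since 6 = 4n+2 (n=1), it is aromatic (benzene ring).
The 5-membered ring with one oxygen has two sp³ carbons, so it is not fully conjugated — not aromatic (oxolane ring).
The 5-membered ring with one oxygen and one =N– has a continuous p-orbital overlap around the ring; 2 ring double bonds (4 π electrons) plus a heteroatom lone pair (2) give 6 π electrons. 6 = 4(1)+2, so it is aromatic (oxazole).
The fused 6/6-membered bicyclic (with one nitrogen) is a single π system with 10 sp² atoms and 10 π electrons from ring double bonds. 10 = 4(2)+2, so the system is aromatic and both rings count as aromatic (quinoline).
The second 6-membered ring is planar and fully conjugated; 3 ring double bonds give 6 π electrons. 6 = 4(1)+2, so it is aromatic (benzene ring).
The second 5-membered ring with one oxygen has two sp³ carbons, so it is not fully conjugated — not aromatic (oxolane ring).
The 5-membered ring has only sp² ring atoms; a planar conformation would have a fully conjugated π system of 4 electrons. But 4 = 4(1), which is 4n not 4n+2, so it is not aromatic (cyclopentadienyl cation).
5 of the 8 rings are aromatic. Total: 5.

5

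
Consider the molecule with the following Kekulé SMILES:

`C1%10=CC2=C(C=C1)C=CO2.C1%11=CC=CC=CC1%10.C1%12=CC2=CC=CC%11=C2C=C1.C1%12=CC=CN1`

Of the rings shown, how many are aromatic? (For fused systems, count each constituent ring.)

5

The SMILES encodes a six-membered carbon ring with three alternating C=C double bonds, fused to a five-membered ring containing one oxygen and two C=C double bonds; a seven-membered carbon ring with three C=C double bonds and one sp³ carbon; two fused six-membered carbon rings, each with three alternating C=C double bonds; a five-membered ring of four carbons and one nitrogen bearing a hydrogen, with two C=C double bonds.
The fused 6/5-membered bicyclic (with one oxygen) is a single π system with 9 sp² atoms and 10 π electrons from ring double bonds plus a heteroatom lone pair. 10 = 4(2)+2, so the system is aromatic and both rings count as aromatic (benzofuran).
The 7-membered ring has one sp³ carbon, so it is not fully conjugated — not aromatic (cycloheptatriene).
The fused 6/6-membered bicyclic is a single π system with 10 sp² atoms and 10 π electrons from ring double bonds. 10 = 4(2)+2, so the system is aromatic and both rings count as aromatic (naphthalene).
The 5-membered ring with one N–H is planar and fully conjugated; 2 ring double bonds (4 π electrons) plus a heteroatom lone pair (2) give 6 π electrons. 6 = 4(1)+2, so it is aromatic (pyrrole).
5 of the 6 rings are aromatic. Total: 5.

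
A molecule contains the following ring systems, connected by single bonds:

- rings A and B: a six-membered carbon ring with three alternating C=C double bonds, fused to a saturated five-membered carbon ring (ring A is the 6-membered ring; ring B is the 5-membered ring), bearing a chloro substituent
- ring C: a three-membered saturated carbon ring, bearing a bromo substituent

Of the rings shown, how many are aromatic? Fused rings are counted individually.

Ring A has a continuous p-orbital overlap around the ring; 3 ring double bonds give 6 π electrons. Since 6 = 4n+2 (n=1), ring A is aromatic (benzene ring).
Ring B has three sp³ carbons, so it is not fully conjugated — not aromatic (cyclopentane ring).
Ring C has only sp³ atoms, so it is not fully conjugated — not aromatic (cyclopropane).
Aromatic: A. Total: 1.

1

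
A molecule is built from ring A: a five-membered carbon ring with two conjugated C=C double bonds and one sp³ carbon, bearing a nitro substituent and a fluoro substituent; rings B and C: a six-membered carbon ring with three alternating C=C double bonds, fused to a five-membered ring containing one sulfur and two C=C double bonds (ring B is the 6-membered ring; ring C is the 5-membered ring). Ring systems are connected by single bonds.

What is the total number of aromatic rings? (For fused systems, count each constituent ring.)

2

Ring A has one sp³ carbon, so it is not fully conjugated — not aromatic (cyclopentadiene).
Rings B and C form a fused bicyclic system (with one sulfur) with 9 sp² atoms and 10 π electrons from ring double bonds plus a heteroatom lone pair. 10 = 4(2)+2, so the system is aromatic and both rings count as aromatic (benzothiophene).
Aromatic: B, C. Total: 2.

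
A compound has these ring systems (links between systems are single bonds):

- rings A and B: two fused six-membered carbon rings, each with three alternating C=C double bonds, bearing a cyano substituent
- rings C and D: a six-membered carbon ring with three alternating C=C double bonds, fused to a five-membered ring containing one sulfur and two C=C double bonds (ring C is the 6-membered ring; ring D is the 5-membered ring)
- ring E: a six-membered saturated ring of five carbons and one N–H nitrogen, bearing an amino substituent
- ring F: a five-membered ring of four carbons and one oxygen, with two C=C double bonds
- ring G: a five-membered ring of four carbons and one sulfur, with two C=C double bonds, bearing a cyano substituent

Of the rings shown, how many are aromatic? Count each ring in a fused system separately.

6

Rings A and B form a fused bicyclic system with 10 sp² atoms and 10 π electrons from ring double bonds. 10 = 4(2)+2, so the system is aromatic and both rings count as aromatic (naphthalene).
Rings C and D form a fused bicyclic system (with one sulfur) with 9 sp² atoms and 10 π electrons from ring double bonds plus a heteroatom lone pair. 10 = 4(2)+2, so the system is aromatic and both rings count as aromatic (benzothiophene).
Ring E has only sp³ atoms, so it is not fully conjugated — not aromatic (piperidine).
Ring F is fully conjugated (every ring atom contributes a p orbital); 2 ring double bonds (4 π electrons) plus a heteroatom lone pair (2) give 6 π electrons. Since 6 = 4n+2 (n=1), ring F is aromatic (furan).
Ring G has a continuous p-orbital overlap around the ring; 2 ring double bonds (4 π electrons) plus a heteroatom lone pair (2) give 6 π electrons. That satisfies 4n+2 with n=1, so ring G is aromatic (thiophene).
Aromatic: A, B, C, D, F, G. Total: 6.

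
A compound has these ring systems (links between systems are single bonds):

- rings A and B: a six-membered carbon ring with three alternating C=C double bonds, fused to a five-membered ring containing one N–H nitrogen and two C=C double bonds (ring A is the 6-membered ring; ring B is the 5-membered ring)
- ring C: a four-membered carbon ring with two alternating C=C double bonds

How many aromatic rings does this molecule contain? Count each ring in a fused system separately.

Rings A and B form a fused bicyclic system (with one N–H) with 9 sp² atoms and 10 π electrons from ring double bonds plus a heteroatom lone pair. 10 = 4(2)+2, so the system is aromatic and both rings count as aromatic (indole).
Ring C has only sp² ring atoms; a planar conformation would have a fully conjugated π system of 4 electrons. But 4 = 4(1), which is 4n not 4n+2, so ring C is not aromatic (cyclobutadiene) — cyclobutadiene is antiaromatic and distorts to a rectangle.
Aromatic: A, B. Total: 2.

2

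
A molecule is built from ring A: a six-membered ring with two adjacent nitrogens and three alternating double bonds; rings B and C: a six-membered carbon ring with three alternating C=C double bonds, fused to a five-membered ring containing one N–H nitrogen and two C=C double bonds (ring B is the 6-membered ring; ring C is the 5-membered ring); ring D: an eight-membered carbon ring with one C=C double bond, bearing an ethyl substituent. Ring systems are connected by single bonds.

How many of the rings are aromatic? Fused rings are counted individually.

Ring A is fully conjugated (every ring atom contributes a p orbital); 3 ring double bonds give 6 π electrons. Since 6 = 4n+2 (n=1), ring A is aromatic (pyridazine).
Rings B and C form a fused bicyclic system (with one N–H) with 9 sp² atoms and 10 π electrons from ring double bonds plus a heteroatom lone pair. 10 = 4(2)+2, so the system is aromatic and both rings count as aromatic (indole).
Ring D has six sp³ carbons, so it is not fully conjugated — not aromatic (cyclooctene).
Aromatic: A, B, C. Total: 3.

3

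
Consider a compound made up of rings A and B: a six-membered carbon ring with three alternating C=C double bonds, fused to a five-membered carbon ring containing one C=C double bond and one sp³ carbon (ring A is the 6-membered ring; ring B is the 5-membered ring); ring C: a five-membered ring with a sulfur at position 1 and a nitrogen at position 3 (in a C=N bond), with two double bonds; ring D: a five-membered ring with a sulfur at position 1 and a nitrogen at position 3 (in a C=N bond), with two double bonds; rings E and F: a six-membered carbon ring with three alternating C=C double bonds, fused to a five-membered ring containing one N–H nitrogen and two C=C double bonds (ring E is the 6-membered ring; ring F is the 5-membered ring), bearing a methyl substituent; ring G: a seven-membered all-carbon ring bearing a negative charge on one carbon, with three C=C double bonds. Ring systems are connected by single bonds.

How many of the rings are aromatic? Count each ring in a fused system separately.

Ring A has a continuous p-orbital overlap around the ring; 3 ring double bonds give 6 π electrons. 6 = 4(1)+2, so ring A is aromatic (benzene ring).
Ring B has one sp³ carbon, so it is not fully conjugated — not aromatic (cyclopentene ring).
Ring C is planar and fully conjugated; 2 ring double bonds (4 π electrons) plus a heteroatom lone pair (2) give 6 π electrons. Since 6 = 4n+2 (n=1), ring C is aromatic (thiazole).
Ring D has a continuous p-orbital overlap around the ring; 2 ring double bonds (4 π electrons) plus a heteroatom lone pair (2) give 6 π electrons. That satisfies 4n+2 with n=1, so ring D is aromatic (thiazole).
Rings E and F form a fused bicyclic system (with one N–H) with 9 sp² atoms and 10 π electrons from ring double bonds plus a heteroatom lone pair. 10 = 4(2)+2, so the system is aromatic and both rings count as aromatic (indole).
Ring G has only sp² ring atoms; a planar conformation would have a fully conjugated π system of 8 electrons. But 8 = 4(2), which is 4n not 4n+2, so ring G is not aromatic (cycloheptatrienyl anion).
Aromatic: A, C, D, E, F. Total: 5.

5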